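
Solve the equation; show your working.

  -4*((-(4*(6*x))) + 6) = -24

Step 1. [-4*((-(4*(6*x))) + 6) = -24] -4·(inner) — divide through by -4 ⇒ div: (-(4*(6*x))) + 6 = 6.
Step 2. [(-(4*(6*x))) + 6 = 6] 6 comes off first (subtract 6) ⇒ sub: -(4*(6*x)) = 0.
Step 3. [-(4*(6*x)) = 0] leading − — multiply by −1 ⇒ neg: 4*(6*x) = 0.
Step 4. [4*(6*x) = 0] 4 out front; divide by 4, so div: 6*x = 0.
Step 5. [6*x = 0] divide by the outer 6 ⇒ div: x = 0.

Answer: x ∈ {0}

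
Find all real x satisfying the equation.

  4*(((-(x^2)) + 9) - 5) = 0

Step 1. [4*(((-(x^2)) + 9) - 5) = 0] LHS = 4·(…); ÷4 both sides. So div: ((-(x^2)) + 9) - 5 = 0.
Step 2. [((-(x^2)) + 9) - 5 = 0] -5 is outermost — add 5 both sides ⇒ sub: (-(x^2)) + 9 = 5.
Step 3. [(-(x^2)) + 9 = 5] peel the +9: subtract 9 from each side. So sub: -(x^2) = -4.
Step 4. [-(x^2) = -4] LHS negated; negate both sides ⇒ neg: x^2 = 4.
Step 5. [x^2 = 4] √ both sides: 4 ≥ 0 gives two branches. So sqrt: x = 2 or -2.

Answer: x ∈ {-2, 2}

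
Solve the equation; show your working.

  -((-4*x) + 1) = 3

Step 1. [-((-4*x) + 1) = 3] flip signs both sides ⇒ neg: (-4*x) + 1 = -3.
Step 2. [(-4*x) + 1 = -3] the outer +1 inverts by subtracting 1. So sub: -4*x = -4.
Step 3. [-4*x = -4] LHS = -4·(…); ÷-4 both sides. So div: x = 1.

Answer: x ∈ {1}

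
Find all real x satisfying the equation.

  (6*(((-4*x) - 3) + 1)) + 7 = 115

Step 1. [(6*(((-4*x) - 3) + 1)) + 7 = 115] the outer +7 inverts by subtracting 7, so sub: 6*(((-4*x) - 3) + 1) = 108.
Step 2. [6*(((-4*x) - 3) + 1) = 108] LHS = 6·(…); ÷6 both sides, so div: ((-4*x) - 3) + 1 = 18.
Step 3. [((-4*x) - 3) + 1 = 18] 1 comes off first (subtract 1) ⇒ sub: (-4*x) - 3 = 17.
Step 4. [(-4*x) - 3 = 17] -3 is outermost — add 3 both sides. So sub: -4*x = 20.
Step 5. [-4*x = 20] -4 out front; divide by -4 ⇒ div: x = -5.

Answer: x ∈ {-5}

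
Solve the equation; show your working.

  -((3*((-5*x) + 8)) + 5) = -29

Step 1. [-((3*((-5*x) + 8)) + 5) = -29] leading − — multiply by −1 ⇒ neg: (3*((-5*x) + 8)) + 5 = 29.
Step 2. [(3*((-5*x) + 8)) + 5 = 29] 5 comes off first (subtract 5) ⇒ sub: 3*((-5*x) + 8) = 24.
Step 3. [3*((-5*x) + 8) = 24] 3 out front; divide by 3. So div: (-5*x) + 8 = 8.
Step 4. [(-5*x) + 8 = 8] the outer +8 inverts by subtracting 8, so sub: -5*x = 0.
Step 5. [-5*x = 0] leading coefficient -5: divide by -5. So div: x = 0.

Answer: x ∈ {0}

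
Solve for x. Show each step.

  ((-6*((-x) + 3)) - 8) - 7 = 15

Step 1. [((-6*((-x) + 3)) - 8) - 7 = 15] -7 is outermost — add 7 both sides, so sub: (-6*((-x) + 3)) - 8 = 22.
Step 2. [(-6*((-x) + 3)) - 8 = 22] peel the -8: add 8 from each side ⇒ sub: -6*((-x) + 3) = 30.
Step 3. [-6*((-x) + 3) = 30] -6 out front; divide by -6. So div: (-x) + 3 = -5.
Step 4. [(-x) + 3 = -5] +3 is outermost — subtract 3 both sides, so sub: -x = -8.
Step 5. [-x = -8] LHS negated; negate both sides. So neg: x = 8.

Answer: x ∈ {8}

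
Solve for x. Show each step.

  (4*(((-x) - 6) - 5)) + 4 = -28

Step 1. [(4*(((-x) - 6) - 5)) + 4 = -28] 4 divides every term; factor it out ⇒ factor: (((-x) - 6) - 5) + 1 = -7.
Step 2. [(((-x) - 6) - 5) + 1 = -7] subtract 1: x sits inside (… + 1) ⇒ sub: ((-x) - 6) - 5 = -8.
Step 3. [((-x) - 6) - 5 = -8] peel the -5: add 5 from each side, so sub: (-x) - 6 = -3.
Step 4. [(-x) - 6 = -3] the outer -6 inverts by adding 6, so sub: -x = 3.
Step 5. [-x = 3] flip signs both sides ⇒ neg: x = -3.

Answer: x ∈ {-3}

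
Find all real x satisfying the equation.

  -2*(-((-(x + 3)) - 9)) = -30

Step 1. [-2*(-((-(x + 3)) - 9)) = -30] divide by the outer -2, so div: -((-(x + 3)) - 9) = 15.
Step 2. [-((-(x + 3)) - 9) = 15] leading − — multiply by −1. So neg: (-(x + 3)) - 9 = -15.
Step 3. [(-(x + 3)) - 9 = -15] 9 comes off first (add 9) ⇒ sub: -(x + 3) = -6.
Step 4. [-(x + 3) = -6] flip signs both sides, so neg: x + 3 = 6.
Step 5. [x + 3 = 6] +3 is outermost — subtract 3 both sides ⇒ sub: x = 3.

Answer: x ∈ {3}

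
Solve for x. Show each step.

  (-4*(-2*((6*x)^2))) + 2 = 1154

Step 1. [(-4*(-2*((6*x)^2))) + 2 = 1154] +2 is outermost — subtract 2 both sides ⇒ sub: -4*(-2*((6*x)^2)) = 1152.
Step 2. [-4*(-2*((6*x)^2)) = 1152] divide by the outer -4 ⇒ div: -2*((6*x)^2) = -288.
Step 3. [-2*((6*x)^2) = -288] divide by the outer -2, so div: (6*x)^2 = 144.
Step 4. [(6*x)^2 = 144] LHS squared, RHS 144 ≥ 0: apply √ (±) ⇒ sqrt: 6*x = 12 or -12.
Step 5. [6*x = 12 or -12] 6 out front; divide by 6. So div: x = 2 or -2.

Answer: x ∈ {-2, 2}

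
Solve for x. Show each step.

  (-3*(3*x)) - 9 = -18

Step 1. [(-3*(3*x)) - 9 = -18] -3 | LHS and -3 | -18: pull -3 out, so factor: (3*x) + 3 = 6.
Step 2. [(3*x) + 3 = 6] 3 | LHS and 3 | 6: pull 3 out. So factor: x + 1 = 2.
Step 3. [x + 1 = 2] subtract 1: x sits inside (… + 1), so sub: x = 1.

Answer: x ∈ {1}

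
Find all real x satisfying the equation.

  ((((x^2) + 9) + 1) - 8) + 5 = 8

Step 1. [((((x^2) + 9) + 1) - 8) + 5 = 8] 5 comes off first (subtract 5), so sub: (((x^2) + 9) + 1) - 8 = 3.
Step 2. [(((x^2) + 9) + 1) - 8 = 3] 8 comes off first (add 8), so sub: ((x^2) + 9) + 1 = 11.
Step 3. [((x^2) + 9) + 1 = 11] the outer +1 inverts by subtracting 1 ⇒ sub: (x^2) + 9 = 10.
Step 4. [(x^2) + 9 = 10] the outer +9 inverts by subtracting 9. So sub: x^2 = 1.
Step 5. [x^2 = 1] √ both sides: 1 ≥ 0 gives two branches ⇒ sqrt: x = 1 or -1.

Answer: x ∈ {-1, 1}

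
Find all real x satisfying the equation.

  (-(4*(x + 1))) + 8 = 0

Step 1. [(-(4*(x + 1))) + 8 = 0] 8 comes off first (subtract 8), so sub: -(4*(x + 1)) = -8.
Step 2. [-(4*(x + 1)) = -8] flip signs both sides ⇒ neg: 4*(x + 1) = 8.
Step 3. [4*(x + 1) = 8] 4·(inner) — divide through by 4 ⇒ div: x + 1 = 2.
Step 4. [x + 1 = 2] subtract 1: x sits inside (… + 1). So sub: x = 1.

Answer: x ∈ {1}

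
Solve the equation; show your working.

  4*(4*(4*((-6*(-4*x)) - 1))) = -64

Step 1. [4*(4*(4*((-6*(-4*x)) - 1))) = -64] 4·(inner) — divide through by 4 ⇒ div: 4*(4*((-6*(-4*x)) - 1)) = -16.
Step 2. [4*(4*((-6*(-4*x)) - 1)) = -16] divide by the outer 4, so div: 4*((-6*(-4*x)) - 1) = -4.
Step 3. [4*((-6*(-4*x)) - 1) = -4] 4·(inner) — divide through by 4 ⇒ div: (-6*(-4*x)) - 1 = -1.
Step 4. [(-6*(-4*x)) - 1 = -1] peel the -1: add 1 from each side, so sub: -6*(-4*x) = 0.
Step 5. [-6*(-4*x) = 0] leading coefficient -6: divide by -6, so div: -4*x = 0.
Step 6. [-4*x = 0] -4 out front; divide by -4 ⇒ div: x = 0.

Answer: x ∈ {0}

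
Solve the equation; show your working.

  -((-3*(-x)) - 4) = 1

Step 1. [-((-3*(-x)) - 4) = 1] flip signs both sides, so neg: (-3*(-x)) - 4 = -1.
Step 2. [(-3*(-x)) - 4 = -1] peel the -4: add 4 from each side. So sub: -3*(-x) = 3.
Step 3. [-3*(-x) = 3] leading coefficient -3: divide by -3 ⇒ div: -x = -1.
Step 4. [-x = -1] flip signs both sides, so neg: x = 1.

Answer: x ∈ {1}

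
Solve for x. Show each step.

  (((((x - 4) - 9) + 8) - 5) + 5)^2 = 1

Step 1. [(((((x - 4) - 9) + 8) - 5) + 5)^2 = 1] √ both sides: 1 ≥ 0 gives two branches, so sqrt: ((((x - 4) - 9) + 8) - 5) + 5 = 1 or -1.
Step 2. [((((x - 4) - 9) + 8) - 5) + 5 = 1 or -1] subtract 5: x sits inside (… + 5), so sub: (((x - 4) - 9) + 8) - 5 = -4 or -6.
Step 3. [(((x - 4) - 9) + 8) - 5 = -4 or -6] peel the -5: add 5 from each side ⇒ sub: ((x - 4) - 9) + 8 = 1 or -1.
Step 4. [((x - 4) - 9) + 8 = 1 or -1] +8 is outermost — subtract 8 both sides, so sub: (x - 4) - 9 = -7 or -9.
Step 5. [(x - 4) - 9 = -7 or -9] 9 comes off first (add 9). So sub: x - 4 = 2 or 0.
Step 6. [x - 4 = 2 or 0] -4 is outermost — add 4 both sides. So sub: x = 6 or 4.

Answer: x ∈ {4, 6}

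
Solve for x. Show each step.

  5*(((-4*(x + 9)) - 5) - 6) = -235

Step 1. [5*(((-4*(x + 9)) - 5) - 6) = -235] divide by the outer 5 ⇒ div: ((-4*(x + 9)) - 5) - 6 = -47.
Step 2. [((-4*(x + 9)) - 5) - 6 = -47] the outer -6 inverts by adding 6 ⇒ sub: (-4*(x + 9)) - 5 = -41.
Step 3. [(-4*(x + 9)) - 5 = -41] -5 is outermost — add 5 both sides, so sub: -4*(x + 9) = -36.
Step 4. [-4*(x + 9) = -36] divide by the outer -4 ⇒ div: x + 9 = 9.
Step 5. [x + 9 = 9] 9 comes off first (subtract 9), so sub: x = 0.

Answer: x ∈ {0}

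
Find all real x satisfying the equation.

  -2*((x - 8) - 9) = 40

Step 1. [-2*((x - 8) - 9) = 40] divide by the outer -2, so div: (x - 8) - 9 = -20.
Step 2. [(x - 8) - 9 = -20] 9 comes off first (add 9) ⇒ sub: x - 8 = -11.
Step 3. [x - 8 = -11] the outer -8 inverts by adding 8. So sub: x = -3.

Answer: x ∈ {-3}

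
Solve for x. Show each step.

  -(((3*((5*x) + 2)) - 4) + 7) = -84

Step 1. [-(((3*((5*x) + 2)) - 4) + 7) = -84] leading − — multiply by −1. So neg: ((3*((5*x) + 2)) - 4) + 7 = 84.
Step 2. [((3*((5*x) + 2)) - 4) + 7 = 84] the outer +7 inverts by subtracting 7, so sub: (3*((5*x) + 2)) - 4 = 77.
Step 3. [(3*((5*x) + 2)) - 4 = 77] the outer -4 inverts by adding 4, so sub: 3*((5*x) + 2) = 81.
Step 4. [3*((5*x) + 2) = 81] divide by the outer 3 ⇒ div: (5*x) + 2 = 27.
Step 5. [(5*x) + 2 = 27] 2 comes off first (subtract 2). So sub: 5*x = 25.
Step 6. [5*x = 25] 5·(inner) — divide through by 5. So div: x = 5.

Answer: x ∈ {5}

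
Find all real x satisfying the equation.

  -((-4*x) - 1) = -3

Step 1. [-((-4*x) - 1) = -3] leading − — multiply by −1, so neg: (-4*x) - 1 = 3.
Step 2. [(-4*x) - 1 = 3] 1 comes off first (add 1) ⇒ sub: -4*x = 4.
Step 3. [-4*x = 4] divide by the outer -4. So div: x = -1.

Answer: x ∈ {-1}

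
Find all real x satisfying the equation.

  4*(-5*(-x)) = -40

Step 1. [4*(-5*(-x)) = -40] 4·(inner) — divide through by 4 ⇒ div: -5*(-x) = -10.
Step 2. [-5*(-x) = -10] -5 out front; divide by -5. So div: -x = 2.
Step 3. [-x = 2] LHS negated; negate both sides. So neg: x = -2.

Answer: x ∈ {-2}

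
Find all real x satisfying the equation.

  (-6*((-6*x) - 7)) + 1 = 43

Step 1. [(-6*((-6*x) - 7)) + 1 = 43] 1 comes off first (subtract 1), so sub: -6*((-6*x) - 7) = 42.
Step 2. [-6*((-6*x) - 7) = 42] divide by the outer -6 ⇒ div: (-6*x) - 7 = -7.
Step 3. [(-6*x) - 7 = -7] add 7: x sits inside (… - 7) ⇒ sub: -6*x = 0.
Step 4. [-6*x = 0] divide by the outer -6. So div: x = 0.

Answer: x ∈ {0}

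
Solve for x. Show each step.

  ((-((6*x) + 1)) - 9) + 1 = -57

Step 1. [((-((6*x) + 1)) - 9) + 1 = -57] the outer +1 inverts by subtracting 1. So sub: (-((6*x) + 1)) - 9 = -58.
Step 2. [(-((6*x) + 1)) - 9 = -58] add 9: x sits inside (… - 9) ⇒ sub: -((6*x) + 1) = -49.
Step 3. [-((6*x) + 1) = -49] leading − — multiply by −1 ⇒ neg: (6*x) + 1 = 49.
Step 4. [(6*x) + 1 = 49] subtract 1: x sits inside (… + 1) ⇒ sub: 6*x = 48.
Step 5. [6*x = 48] leading coefficient 6: divide by 6, so div: x = 8.

Answer: x ∈ {8}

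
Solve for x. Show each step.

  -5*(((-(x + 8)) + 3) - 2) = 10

Step 1. [-5*(((-(x + 8)) + 3) - 2) = 10] LHS = -5·(…); ÷-5 both sides, so div: ((-(x + 8)) + 3) - 2 = -2.
Step 2. [((-(x + 8)) + 3) - 2 = -2] the outer -2 inverts by adding 2 ⇒ sub: (-(x + 8)) + 3 = 0.
Step 3. [(-(x + 8)) + 3 = 0] 3 comes off first (subtract 3). So sub: -(x + 8) = -3.
Step 4. [-(x + 8) = -3] LHS negated; negate both sides ⇒ neg: x + 8 = 3.
Step 5. [x + 8 = 3] peel the +8: subtract 8 from each side. So sub: x = -5.

Answer: x ∈ {-5}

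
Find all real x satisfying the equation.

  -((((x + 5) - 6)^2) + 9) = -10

Step 1. [-((((x + 5) - 6)^2) + 9) = -10] flip signs both sides ⇒ neg: (((x + 5) - 6)^2) + 9 = 10.
Step 2. [(((x + 5) - 6)^2) + 9 = 10] subtract 9: x sits inside (… + 9). So sub: ((x + 5) - 6)^2 = 1.
Step 3. [((x + 5) - 6)^2 = 1] LHS squared, RHS 1 ≥ 0: apply √ (±), so sqrt: (x + 5) - 6 = 1 or -1.
Step 4. [(x + 5) - 6 = 1 or -1] 6 comes off first (add 6) ⇒ sub: x + 5 = 7 or 5.
Step 5. [x + 5 = 7 or 5] +5 is outermost — subtract 5 both sides. So sub: x = 2 or 0.

Answer: x ∈ {0, 2}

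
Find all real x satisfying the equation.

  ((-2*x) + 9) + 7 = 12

Step 1. [((-2*x) + 9) + 7 = 12] +7 is outermost — subtract 7 both sides ⇒ sub: (-2*x) + 9 = 5.
Step 2. [(-2*x) + 9 = 5] the outer +9 inverts by subtracting 9. So sub: -2*x = -4.
Step 3. [-2*x = -4] leading coefficient -2: divide by -2 ⇒ div: x = 2.

Answer: x ∈ {2}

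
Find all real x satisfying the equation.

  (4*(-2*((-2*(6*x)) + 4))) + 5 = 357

Step 1. [(4*(-2*((-2*(6*x)) + 4))) + 5 = 357] peel the +5: subtract 5 from each side, so sub: 4*(-2*((-2*(6*x)) + 4)) = 352.
Step 2. [4*(-2*((-2*(6*x)) + 4)) = 352] divide by the outer 4. So div: -2*((-2*(6*x)) + 4) = 88.
Step 3. [-2*((-2*(6*x)) + 4) = 88] leading coefficient -2: divide by -2, so div: (-2*(6*x)) + 4 = -44.
Step 4. [(-2*(6*x)) + 4 = -44] subtract 4: x sits inside (… + 4) ⇒ sub: -2*(6*x) = -48.
Step 5. [-2*(6*x) = -48] leading coefficient -2: divide by -2. So div: 6*x = 24.
Step 6. [6*x = 24] 6 out front; divide by 6, so div: x = 4.

Answer: x ∈ {4}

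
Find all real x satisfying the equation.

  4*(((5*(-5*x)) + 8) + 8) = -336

Step 1. [4*(((5*(-5*x)) + 8) + 8) = -336] leading coefficient 4: divide by 4. So div: ((5*(-5*x)) + 8) + 8 = -84.
Step 2. [((5*(-5*x)) + 8) + 8 = -84] subtract 8: x sits inside (… + 8). So sub: (5*(-5*x)) + 8 = -92.
Step 3. [(5*(-5*x)) + 8 = -92] the outer +8 inverts by subtracting 8 ⇒ sub: 5*(-5*x) = -100.
Step 4. [5*(-5*x) = -100] leading coefficient 5: divide by 5, so div: -5*x = -20.
Step 5. [-5*x = -20] LHS = -5·(…); ÷-5 both sides, so div: x = 4.

Answer: x ∈ {4}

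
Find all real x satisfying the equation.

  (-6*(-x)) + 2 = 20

Step 1. [(-6*(-x)) + 2 = 20] the outer +2 inverts by subtracting 2. So sub: -6*(-x) = 18.
Step 2. [-6*(-x) = 18] LHS = -6·(…); ÷-6 both sides ⇒ div: -x = -3.
Step 3. [-x = -3] leading − — multiply by −1 ⇒ neg: x = 3.

Answer: x ∈ {3}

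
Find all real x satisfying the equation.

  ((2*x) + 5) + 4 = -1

Step 1. [((2*x) + 5) + 4 = -1] peel the +4: subtract 4 from each side, so sub: (2*x) + 5 = -5.
Step 2. [(2*x) + 5 = -5] the outer +5 inverts by subtracting 5, so sub: 2*x = -10.
Step 3. [2*x = -10] 2·(inner) — divide through by 2. So div: x = -5.

Answer: x ∈ {-5}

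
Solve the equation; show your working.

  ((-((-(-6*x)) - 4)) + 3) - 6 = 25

Step 1. [((-((-(-6*x)) - 4)) + 3) - 6 = 25] -6 is outermost — add 6 both sides. So sub: (-((-(-6*x)) - 4)) + 3 = 31.
Step 2. [(-((-(-6*x)) - 4)) + 3 = 31] subtract 3: x sits inside (… + 3) ⇒ sub: -((-(-6*x)) - 4) = 28.
Step 3. [-((-(-6*x)) - 4) = 28] LHS negated; negate both sides. So neg: (-(-6*x)) - 4 = -28.
Step 4. [(-(-6*x)) - 4 = -28] peel the -4: add 4 from each side. So sub: -(-6*x) = -24.
Step 5. [-(-6*x) = -24] LHS negated; negate both sides. So neg: -6*x = 24.
Step 6. [-6*x = 24] -6 out front; divide by -6, so div: x = -4.

Answer: x ∈ {-4}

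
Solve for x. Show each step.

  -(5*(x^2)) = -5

Step 1. [-(5*(x^2)) = -5] leading − — multiply by −1 ⇒ neg: 5*(x^2) = 5.
Step 2. [5*(x^2) = 5] LHS = 5·(…); ÷5 both sides ⇒ div: x^2 = 1.
Step 3. [x^2 = 1] √ both sides: 1 ≥ 0 gives two branches. So sqrt: x = 1 or -1.

Answer: x ∈ {-1, 1}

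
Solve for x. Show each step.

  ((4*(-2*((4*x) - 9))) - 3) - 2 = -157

Step 1. [((4*(-2*((4*x) - 9))) - 3) - 2 = -157] the outer -2 inverts by adding 2 ⇒ sub: (4*(-2*((4*x) - 9))) - 3 = -155.
Step 2. [(4*(-2*((4*x) - 9))) - 3 = -155] -3 is outermost — add 3 both sides ⇒ sub: 4*(-2*((4*x) - 9)) = -152.
Step 3. [4*(-2*((4*x) - 9)) = -152] 4 out front; divide by 4 ⇒ div: -2*((4*x) - 9) = -38.
Step 4. [-2*((4*x) - 9) = -38] -2 out front; divide by -2. So div: (4*x) - 9 = 19.
Step 5. [(4*x) - 9 = 19] -9 is outermost — add 9 both sides ⇒ sub: 4*x = 28.
Step 6. [4*x = 28] 4·(inner) — divide through by 4. So div: x = 7.

Answer: x ∈ {7}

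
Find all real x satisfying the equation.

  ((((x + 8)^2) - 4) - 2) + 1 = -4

Step 1. [((((x + 8)^2) - 4) - 2) + 1 = -4] 1 comes off first (subtract 1) ⇒ sub: (((x + 8)^2) - 4) - 2 = -5.
Step 2. [(((x + 8)^2) - 4) - 2 = -5] -2 is outermost — add 2 both sides, so sub: ((x + 8)^2) - 4 = -3.
Step 3. [((x + 8)^2) - 4 = -3] peel the -4: add 4 from each side. So sub: (x + 8)^2 = 1.
Step 4. [(x + 8)^2 = 1] LHS squared, RHS 1 ≥ 0: apply √ (±). So sqrt: x + 8 = 1 or -1.
Step 5. [x + 8 = 1 or -1] peel the +8: subtract 8 from each side, so sub: x = -7 or -9.

Answer: x ∈ {-9, -7}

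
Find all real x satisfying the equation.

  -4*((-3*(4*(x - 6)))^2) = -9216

Step 1. [-4*((-3*(4*(x - 6)))^2) = -9216] -4 out front; divide by -4 ⇒ div: (-3*(4*(x - 6)))^2 = 2304.
Step 2. [(-3*(4*(x - 6)))^2 = 2304] 2304 ≥ 0, LHS is (·)² — take ±√, so sqrt: -3*(4*(x - 6)) = 48 or -48.
Step 3. [-3*(4*(x - 6)) = 48 or -48] leading coefficient -3: divide by -3. So div: 4*(x - 6) = -16 or 16.
Step 4. [4*(x - 6) = -16 or 16] divide by the outer 4. So div: x - 6 = -4 or 4.
Step 5. [x - 6 = -4 or 4] -6 is outermost — add 6 both sides. So sub: x = 2 or 10.

Answer: x ∈ {2, 10}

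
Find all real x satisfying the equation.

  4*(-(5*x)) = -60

Step 1. [4*(-(5*x)) = -60] LHS = 4·(…); ÷4 both sides, so div: -(5*x) = -15.
Step 2. [-(5*x) = -15] flip signs both sides, so neg: 5*x = 15.
Step 3. [5*x = 15] 5 out front; divide by 5 ⇒ div: x = 3.

Answer: x ∈ {3}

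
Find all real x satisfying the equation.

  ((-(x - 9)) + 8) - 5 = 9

Step 1. [((-(x - 9)) + 8) - 5 = 9] 5 comes off first (add 5) ⇒ sub: (-(x - 9)) + 8 = 14.
Step 2. [(-(x - 9)) + 8 = 14] 8 comes off first (subtract 8), so sub: -(x - 9) = 6.
Step 3. [-(x - 9) = 6] LHS negated; negate both sides ⇒ neg: x - 9 = -6.
Step 4. [x - 9 = -6] add 9: x sits inside (… - 9) ⇒ sub: x = 3.

Answer: x ∈ {3}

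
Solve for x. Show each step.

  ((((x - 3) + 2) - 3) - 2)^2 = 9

Step 1. [((((x - 3) + 2) - 3) - 2)^2 = 9] LHS squared, RHS 9 ≥ 0: apply √ (±), so sqrt: (((x - 3) + 2) - 3) - 2 = 3 or -3.
Step 2. [(((x - 3) + 2) - 3) - 2 = 3 or -3] peel the -2: add 2 from each side. So sub: ((x - 3) + 2) - 3 = 5 or -1.
Step 3. [((x - 3) + 2) - 3 = 5 or -1] peel the -3: add 3 from each side. So sub: (x - 3) + 2 = 8 or 2.
Step 4. [(x - 3) + 2 = 8 or 2] subtract 2: x sits inside (… + 2) ⇒ sub: x - 3 = 6 or 0.
Step 5. [x - 3 = 6 or 0] the outer -3 inverts by adding 3. So sub: x = 9 or 3.

Answer: x ∈ {3, 9}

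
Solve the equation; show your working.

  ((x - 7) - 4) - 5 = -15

Step 1. [((x - 7) - 4) - 5 = -15] 5 comes off first (add 5). So sub: (x - 7) - 4 = -10.
Step 2. [(x - 7) - 4 = -10] add 4: x sits inside (… - 4) ⇒ sub: x - 7 = -6.
Step 3. [x - 7 = -6] add 7: x sits inside (… - 7) ⇒ sub: x = 1.

Answer: x ∈ {1}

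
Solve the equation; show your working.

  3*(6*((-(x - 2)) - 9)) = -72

Step 1. [3*(6*((-(x - 2)) - 9)) = -72] divide by the outer 3, so div: 6*((-(x - 2)) - 9) = -24.
Step 2. [6*((-(x - 2)) - 9) = -24] divide by the outer 6 ⇒ div: (-(x - 2)) - 9 = -4.
Step 3. [(-(x - 2)) - 9 = -4] -9 is outermost — add 9 both sides. So sub: -(x - 2) = 5.
Step 4. [-(x - 2) = 5] leading − — multiply by −1 ⇒ neg: x - 2 = -5.
Step 5. [x - 2 = -5] -2 is outermost — add 2 both sides ⇒ sub: x = -3.

Answer: x ∈ {-3}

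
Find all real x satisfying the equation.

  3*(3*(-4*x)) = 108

Step 1. [3*(3*(-4*x)) = 108] 3 out front; divide by 3 ⇒ div: 3*(-4*x) = 36.
Step 2. [3*(-4*x) = 36] leading coefficient 3: divide by 3, so div: -4*x = 12.
Step 3. [-4*x = 12] -4 out front; divide by -4. So div: x = -3.

Answer: x ∈ {-3}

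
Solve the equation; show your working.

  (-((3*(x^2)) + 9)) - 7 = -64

Step 1. [(-((3*(x^2)) + 9)) - 7 = -64] add 7: x sits inside (… - 7) ⇒ sub: -((3*(x^2)) + 9) = -57.
Step 2. [-((3*(x^2)) + 9) = -57] leading − — multiply by −1, so neg: (3*(x^2)) + 9 = 57.
Step 3. [(3*(x^2)) + 9 = 57] common factor 3 (LHS and 57) — divide through. So factor: (x^2) + 3 = 19.
Step 4. [(x^2) + 3 = 19] 3 comes off first (subtract 3). So sub: x^2 = 16.
Step 5. [x^2 = 16] √ both sides: 16 ≥ 0 gives two branches, so sqrt: x = 4 or -4.

Answer: x ∈ {-4, 4}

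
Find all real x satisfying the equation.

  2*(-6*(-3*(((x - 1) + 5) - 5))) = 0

Step 1. [2*(-6*(-3*(((x - 1) + 5) - 5))) = 0] 2 out front; divide by 2 ⇒ div: -6*(-3*(((x - 1) + 5) - 5)) = 0.
Step 2. [-6*(-3*(((x - 1) + 5) - 5)) = 0] -6·(inner) — divide through by -6. So div: -3*(((x - 1) + 5) - 5) = 0.
Step 3. [-3*(((x - 1) + 5) - 5) = 0] -3 out front; divide by -3, so div: ((x - 1) + 5) - 5 = 0.
Step 4. [((x - 1) + 5) - 5 = 0] 5 comes off first (add 5). So sub: (x - 1) + 5 = 5.
Step 5. [(x - 1) + 5 = 5] the outer +5 inverts by subtracting 5, so sub: x - 1 = 0.
Step 6. [x - 1 = 0] the outer -1 inverts by adding 1 ⇒ sub: x = 1.

Answer: x ∈ {1}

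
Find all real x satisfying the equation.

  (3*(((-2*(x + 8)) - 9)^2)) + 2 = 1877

Step 1. [(3*(((-2*(x + 8)) - 9)^2)) + 2 = 1877] peel the +2: subtract 2 from each side, so sub: 3*(((-2*(x + 8)) - 9)^2) = 1875.
Step 2. [3*(((-2*(x + 8)) - 9)^2) = 1875] 3·(inner) — divide through by 3 ⇒ div: ((-2*(x + 8)) - 9)^2 = 625.
Step 3. [((-2*(x + 8)) - 9)^2 = 625] √ both sides: 625 ≥ 0 gives two branches ⇒ sqrt: (-2*(x + 8)) - 9 = 25 or -25.
Step 4. [(-2*(x + 8)) - 9 = 25 or -25] the outer -9 inverts by adding 9 ⇒ sub: -2*(x + 8) = 34 or -16.
Step 5. [-2*(x + 8) = 34 or -16] -2 out front; divide by -2, so div: x + 8 = -17 or 8.
Step 6. [x + 8 = -17 or 8] subtract 8: x sits inside (… + 8). So sub: x = -25 or 0.

Answer: x ∈ {-25, 0}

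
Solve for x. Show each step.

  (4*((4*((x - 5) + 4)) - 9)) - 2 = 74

Step 1. [(4*((4*((x - 5) + 4)) - 9)) - 2 = 74] -2 is outermost — add 2 both sides ⇒ sub: 4*((4*((x - 5) + 4)) - 9) = 76.
Step 2. [4*((4*((x - 5) + 4)) - 9) = 76] 4·(inner) — divide through by 4. So div: (4*((x - 5) + 4)) - 9 = 19.
Step 3. [(4*((x - 5) + 4)) - 9 = 19] 9 comes off first (add 9). So sub: 4*((x - 5) + 4) = 28.
Step 4. [4*((x - 5) + 4) = 28] divide by the outer 4. So div: (x - 5) + 4 = 7.
Step 5. [(x - 5) + 4 = 7] peel the +4: subtract 4 from each side. So sub: x - 5 = 3.
Step 6. [x - 5 = 3] -5 is outermost — add 5 both sides. So sub: x = 8.

Answer: x ∈ {8}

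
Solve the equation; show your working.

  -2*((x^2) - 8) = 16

Step 1. [-2*((x^2) - 8) = 16] leading coefficient -2: divide by -2. So div: (x^2) - 8 = -8.
Step 2. [(x^2) - 8 = -8] 8 comes off first (add 8), so sub: x^2 = 0.
Step 3. [x^2 = 0] LHS squared, RHS 0 ≥ 0: apply √ (±). So sqrt: x = 0.

Answer: x ∈ {0}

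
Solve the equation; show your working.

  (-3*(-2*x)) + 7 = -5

Step 1. [(-3*(-2*x)) + 7 = -5] +7 is outermost — subtract 7 both sides. So sub: -3*(-2*x) = -12.
Step 2. [-3*(-2*x) = -12] divide by the outer -3. So div: -2*x = 4.
Step 3. [-2*x = 4] -2·(inner) — divide through by -2 ⇒ div: x = -2.

Answer: x ∈ {-2}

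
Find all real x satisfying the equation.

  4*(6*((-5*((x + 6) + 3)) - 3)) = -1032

Step 1. [4*(6*((-5*((x + 6) + 3)) - 3)) = -1032] divide by the outer 4, so div: 6*((-5*((x + 6) + 3)) - 3) = -258.
Step 2. [6*((-5*((x + 6) + 3)) - 3) = -258] 6 out front; divide by 6, so div: (-5*((x + 6) + 3)) - 3 = -43.
Step 3. [(-5*((x + 6) + 3)) - 3 = -43] add 3: x sits inside (… - 3). So sub: -5*((x + 6) + 3) = -40.
Step 4. [-5*((x + 6) + 3) = -40] divide by the outer -5 ⇒ div: (x + 6) + 3 = 8.
Step 5. [(x + 6) + 3 = 8] +3 is outermost — subtract 3 both sides. So sub: x + 6 = 5.
Step 6. [x + 6 = 5] the outer +6 inverts by subtracting 6. So sub: x = -1.

Answer: x ∈ {-1}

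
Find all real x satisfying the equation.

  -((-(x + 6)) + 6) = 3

Step 1. [-((-(x + 6)) + 6) = 3] flip signs both sides, so neg: (-(x + 6)) + 6 = -3.
Step 2. [(-(x + 6)) + 6 = -3] the outer +6 inverts by subtracting 6, so sub: -(x + 6) = -9.
Step 3. [-(x + 6) = -9] leading − — multiply by −1. So neg: x + 6 = 9.
Step 4. [x + 6 = 9] the outer +6 inverts by subtracting 6 ⇒ sub: x = 3.

Answer: x ∈ {3}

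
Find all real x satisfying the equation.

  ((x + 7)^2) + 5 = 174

Step 1. [((x + 7)^2) + 5 = 174] the outer +5 inverts by subtracting 5, so sub: (x + 7)^2 = 169.
Step 2. [(x + 7)^2 = 169] LHS squared, RHS 169 ≥ 0: apply √ (±) ⇒ sqrt: x + 7 = 13 or -13.
Step 3. [x + 7 = 13 or -13] +7 is outermost — subtract 7 both sides. So sub: x = 6 or -20.

Answer: x ∈ {-20, 6}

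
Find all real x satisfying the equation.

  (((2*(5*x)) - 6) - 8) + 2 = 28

Step 1. [(((2*(5*x)) - 6) - 8) + 2 = 28] +2 is outermost — subtract 2 both sides. So sub: ((2*(5*x)) - 6) - 8 = 26.
Step 2. [((2*(5*x)) - 6) - 8 = 26] 8 comes off first (add 8) ⇒ sub: (2*(5*x)) - 6 = 34.
Step 3. [(2*(5*x)) - 6 = 34] -6 is outermost — add 6 both sides, so sub: 2*(5*x) = 40.
Step 4. [2*(5*x) = 40] 2·(inner) — divide through by 2. So div: 5*x = 20.
Step 5. [5*x = 20] LHS = 5·(…); ÷5 both sides. So div: x = 4.

Answer: x ∈ {4}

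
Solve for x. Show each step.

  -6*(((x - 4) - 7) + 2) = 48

Step 1. [-6*(((x - 4) - 7) + 2) = 48] LHS = -6·(…); ÷-6 both sides, so div: ((x - 4) - 7) + 2 = -8.
Step 2. [((x - 4) - 7) + 2 = -8] subtract 2: x sits inside (… + 2) ⇒ sub: (x - 4) - 7 = -10.
Step 3. [(x - 4) - 7 = -10] peel the -7: add 7 from each side, so sub: x - 4 = -3.
Step 4. [x - 4 = -3] add 4: x sits inside (… - 4). So sub: x = 1.

Answer: x ∈ {1}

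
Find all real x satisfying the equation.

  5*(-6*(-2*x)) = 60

Step 1. [5*(-6*(-2*x)) = 60] 5·(inner) — divide through by 5. So div: -6*(-2*x) = 12.
Step 2. [-6*(-2*x) = 12] leading coefficient -6: divide by -6. So div: -2*x = -2.
Step 3. [-2*x = -2] divide by the outer -2. So div: x = 1.

Answer: x ∈ {1}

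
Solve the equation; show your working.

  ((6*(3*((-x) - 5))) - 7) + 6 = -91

Step 1. [((6*(3*((-x) - 5))) - 7) + 6 = -91] +6 is outermost — subtract 6 both sides, so sub: (6*(3*((-x) - 5))) - 7 = -97.
Step 2. [(6*(3*((-x) - 5))) - 7 = -97] 7 comes off first (add 7), so sub: 6*(3*((-x) - 5)) = -90.
Step 3. [6*(3*((-x) - 5)) = -90] divide by the outer 6. So div: 3*((-x) - 5) = -15.
Step 4. [3*((-x) - 5) = -15] divide by the outer 3. So div: (-x) - 5 = -5.
Step 5. [(-x) - 5 = -5] add 5: x sits inside (… - 5) ⇒ sub: -x = 0.
Step 6. [-x = 0] leading − — multiply by −1, so neg: x = 0.

Answer: x ∈ {0}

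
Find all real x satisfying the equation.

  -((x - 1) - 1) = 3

Step 1. [-((x - 1) - 1) = 3] leading − — multiply by −1. So neg: (x - 1) - 1 = -3.
Step 2. [(x - 1) - 1 = -3] peel the -1: add 1 from each side. So sub: x - 1 = -2.
Step 3. [x - 1 = -2] peel the -1: add 1 from each side, so sub: x = -1.

Answer: x ∈ {-1}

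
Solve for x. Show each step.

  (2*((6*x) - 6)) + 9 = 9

Step 1. [(2*((6*x) - 6)) + 9 = 9] +9 is outermost — subtract 9 both sides. So sub: 2*((6*x) - 6) = 0.
Step 2. [2*((6*x) - 6) = 0] leading coefficient 2: divide by 2, so div: (6*x) - 6 = 0.
Step 3. [(6*x) - 6 = 0] peel the -6: add 6 from each side ⇒ sub: 6*x = 6.
Step 4. [6*x = 6] leading coefficient 6: divide by 6, so div: x = 1.

Answer: x ∈ {1}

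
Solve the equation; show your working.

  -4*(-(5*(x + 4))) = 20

Step 1. [-4*(-(5*(x + 4))) = 20] LHS = -4·(…); ÷-4 both sides ⇒ div: -(5*(x + 4)) = -5.
Step 2. [-(5*(x + 4)) = -5] LHS negated; negate both sides ⇒ neg: 5*(x + 4) = 5.
Step 3. [5*(x + 4) = 5] 5·(inner) — divide through by 5 ⇒ div: x + 4 = 1.
Step 4. [x + 4 = 1] subtract 4: x sits inside (… + 4), so sub: x = -3.

Answer: x ∈ {-3}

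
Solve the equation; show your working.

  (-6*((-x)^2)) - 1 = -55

Step 1. [(-6*((-x)^2)) - 1 = -55] add 1: x sits inside (… - 1) ⇒ sub: -6*((-x)^2) = -54.
Step 2. [-6*((-x)^2) = -54] leading coefficient -6: divide by -6. So div: (-x)^2 = 9.
Step 3. [(-x)^2 = 9] LHS squared, RHS 9 ≥ 0: apply √ (±). So sqrt: -x = 3 or -3.
Step 4. [-x = 3 or -3] flip signs both sides, so neg: x = -3 or 3.

Answer: x ∈ {-3, 3}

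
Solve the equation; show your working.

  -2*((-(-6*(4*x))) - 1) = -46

Step 1. [-2*((-(-6*(4*x))) - 1) = -46] -2·(inner) — divide through by -2. So div: (-(-6*(4*x))) - 1 = 23.
Step 2. [(-(-6*(4*x))) - 1 = 23] the outer -1 inverts by adding 1. So sub: -(-6*(4*x)) = 24.
Step 3. [-(-6*(4*x)) = 24] LHS negated; negate both sides ⇒ neg: -6*(4*x) = -24.
Step 4. [-6*(4*x) = -24] -6·(inner) — divide through by -6 ⇒ div: 4*x = 4.
Step 5. [4*x = 4] divide by the outer 4. So div: x = 1.

Answer: x ∈ {1}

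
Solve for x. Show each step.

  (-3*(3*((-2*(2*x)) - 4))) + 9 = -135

Step 1. [(-3*(3*((-2*(2*x)) - 4))) + 9 = -135] -3 divides every term; factor it out, so factor: (3*((-2*(2*x)) - 4)) - 3 = 45.
Step 2. [(3*((-2*(2*x)) - 4)) - 3 = 45] 3 | LHS and 3 | 45: pull 3 out ⇒ factor: ((-2*(2*x)) - 4) - 1 = 15.
Step 3. [((-2*(2*x)) - 4) - 1 = 15] 1 comes off first (add 1) ⇒ sub: (-2*(2*x)) - 4 = 16.
Step 4. [(-2*(2*x)) - 4 = 16] -2 divides every term; factor it out, so factor: (2*x) + 2 = -8.
Step 5. [(2*x) + 2 = -8] the outer +2 inverts by subtracting 2 ⇒ sub: 2*x = -10.
Step 6. [2*x = -10] 2·(inner) — divide through by 2 ⇒ div: x = -5.

Answer: x ∈ {-5}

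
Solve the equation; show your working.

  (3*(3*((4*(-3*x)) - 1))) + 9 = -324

Step 1. [(3*(3*((4*(-3*x)) - 1))) + 9 = -324] +9 is outermost — subtract 9 both sides ⇒ sub: 3*(3*((4*(-3*x)) - 1)) = -333.
Step 2. [3*(3*((4*(-3*x)) - 1)) = -333] 3·(inner) — divide through by 3, so div: 3*((4*(-3*x)) - 1) = -111.
Step 3. [3*((4*(-3*x)) - 1) = -111] 3 out front; divide by 3, so div: (4*(-3*x)) - 1 = -37.
Step 4. [(4*(-3*x)) - 1 = -37] peel the -1: add 1 from each side ⇒ sub: 4*(-3*x) = -36.
Step 5. [4*(-3*x) = -36] divide by the outer 4, so div: -3*x = -9.
Step 6. [-3*x = -9] divide by the outer -3, so div: x = 3.

Answer: x ∈ {3}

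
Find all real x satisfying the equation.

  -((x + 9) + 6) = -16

Step 1. [-((x + 9) + 6) = -16] leading − — multiply by −1 ⇒ neg: (x + 9) + 6 = 16.
Step 2. [(x + 9) + 6 = 16] 6 comes off first (subtract 6). So sub: x + 9 = 10.
Step 3. [x + 9 = 10] the outer +9 inverts by subtracting 9, so sub: x = 1.

Answer: x ∈ {1}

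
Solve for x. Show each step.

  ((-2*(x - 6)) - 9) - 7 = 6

Step 1. [((-2*(x - 6)) - 9) - 7 = 6] peel the -7: add 7 from each side, so sub: (-2*(x - 6)) - 9 = 13.
Step 2. [(-2*(x - 6)) - 9 = 13] peel the -9: add 9 from each side ⇒ sub: -2*(x - 6) = 22.
Step 3. [-2*(x - 6) = 22] -2·(inner) — divide through by -2 ⇒ div: x - 6 = -11.
Step 4. [x - 6 = -11] add 6: x sits inside (… - 6) ⇒ sub: x = -5.

Answer: x ∈ {-5}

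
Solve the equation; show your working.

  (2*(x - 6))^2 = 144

Step 1. [(2*(x - 6))^2 = 144] LHS squared, RHS 144 ≥ 0: apply √ (±). So sqrt: 2*(x - 6) = 12 or -12.
Step 2. [2*(x - 6) = 12 or -12] 2·(inner) — divide through by 2. So div: x - 6 = 6 or -6.
Step 3. [x - 6 = 6 or -6] 6 comes off first (add 6) ⇒ sub: x = 12 or 0.

Answer: x ∈ {0, 12}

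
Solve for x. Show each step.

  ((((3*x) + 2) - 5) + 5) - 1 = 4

Step 1. [((((3*x) + 2) - 5) + 5) - 1 = 4] peel the -1: add 1 from each side, so sub: (((3*x) + 2) - 5) + 5 = 5.
Step 2. [(((3*x) + 2) - 5) + 5 = 5] peel the +5: subtract 5 from each side. So sub: ((3*x) + 2) - 5 = 0.
Step 3. [((3*x) + 2) - 5 = 0] -5 is outermost — add 5 both sides. So sub: (3*x) + 2 = 5.
Step 4. [(3*x) + 2 = 5] 2 comes off first (subtract 2), so sub: 3*x = 3.
Step 5. [3*x = 3] leading coefficient 3: divide by 3 ⇒ div: x = 1.

Answer: x ∈ {1}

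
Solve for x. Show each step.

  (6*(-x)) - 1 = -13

Step 1. [(6*(-x)) - 1 = -13] peel the -1: add 1 from each side, so sub: 6*(-x) = -12.
Step 2. [6*(-x) = -12] 6 out front; divide by 6 ⇒ div: -x = -2.
Step 3. [-x = -2] flip signs both sides ⇒ neg: x = 2.

Answer: x ∈ {2}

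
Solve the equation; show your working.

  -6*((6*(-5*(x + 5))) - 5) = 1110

Step 1. [-6*((6*(-5*(x + 5))) - 5) = 1110] LHS = -6·(…); ÷-6 both sides ⇒ div: (6*(-5*(x + 5))) - 5 = -185.
Step 2. [(6*(-5*(x + 5))) - 5 = -185] add 5: x sits inside (… - 5) ⇒ sub: 6*(-5*(x + 5)) = -180.
Step 3. [6*(-5*(x + 5)) = -180] divide by the outer 6, so div: -5*(x + 5) = -30.
Step 4. [-5*(x + 5) = -30] leading coefficient -5: divide by -5. So div: x + 5 = 6.
Step 5. [x + 5 = 6] the outer +5 inverts by subtracting 5 ⇒ sub: x = 1.

Answer: x ∈ {1}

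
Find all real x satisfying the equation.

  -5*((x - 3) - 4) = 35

Step 1. [-5*((x - 3) - 4) = 35] LHS = -5·(…); ÷-5 both sides ⇒ div: (x - 3) - 4 = -7.
Step 2. [(x - 3) - 4 = -7] add 4: x sits inside (… - 4), so sub: x - 3 = -3.
Step 3. [x - 3 = -3] peel the -3: add 3 from each side, so sub: x = 0.

Answer: x ∈ {0}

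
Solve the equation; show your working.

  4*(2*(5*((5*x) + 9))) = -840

Step 1. [4*(2*(5*((5*x) + 9))) = -840] divide by the outer 4. So div: 2*(5*((5*x) + 9)) = -210.
Step 2. [2*(5*((5*x) + 9)) = -210] 2 out front; divide by 2 ⇒ div: 5*((5*x) + 9) = -105.
Step 3. [5*((5*x) + 9) = -105] divide by the outer 5 ⇒ div: (5*x) + 9 = -21.
Step 4. [(5*x) + 9 = -21] +9 is outermost — subtract 9 both sides ⇒ sub: 5*x = -30.
Step 5. [5*x = -30] 5 out front; divide by 5 ⇒ div: x = -6.

Answer: x ∈ {-6}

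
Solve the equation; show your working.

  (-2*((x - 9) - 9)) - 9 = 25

Step 1. [(-2*((x - 9) - 9)) - 9 = 25] peel the -9: add 9 from each side ⇒ sub: -2*((x - 9) - 9) = 34.
Step 2. [-2*((x - 9) - 9) = 34] -2 out front; divide by -2 ⇒ div: (x - 9) - 9 = -17.
Step 3. [(x - 9) - 9 = -17] peel the -9: add 9 from each side. So sub: x - 9 = -8.
Step 4. [x - 9 = -8] the outer -9 inverts by adding 9, so sub: x = 1.

Answer: x ∈ {1}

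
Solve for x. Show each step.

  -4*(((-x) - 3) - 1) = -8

Step 1. [-4*(((-x) - 3) - 1) = -8] LHS = -4·(…); ÷-4 both sides ⇒ div: ((-x) - 3) - 1 = 2.
Step 2. [((-x) - 3) - 1 = 2] -1 is outermost — add 1 both sides ⇒ sub: (-x) - 3 = 3.
Step 3. [(-x) - 3 = 3] the outer -3 inverts by adding 3 ⇒ sub: -x = 6.
Step 4. [-x = 6] LHS negated; negate both sides. So neg: x = -6.

Answer: x ∈ {-6}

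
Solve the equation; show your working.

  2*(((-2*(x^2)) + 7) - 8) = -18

Step 1. [2*(((-2*(x^2)) + 7) - 8) = -18] divide by the outer 2 ⇒ div: ((-2*(x^2)) + 7) - 8 = -9.
Step 2. [((-2*(x^2)) + 7) - 8 = -9] the outer -8 inverts by adding 8. So sub: (-2*(x^2)) + 7 = -1.
Step 3. [(-2*(x^2)) + 7 = -1] peel the +7: subtract 7 from each side ⇒ sub: -2*(x^2) = -8.
Step 4. [-2*(x^2) = -8] -2·(inner) — divide through by -2. So div: x^2 = 4.
Step 5. [x^2 = 4] √ both sides: 4 ≥ 0 gives two branches ⇒ sqrt: x = 2 or -2.

Answer: x ∈ {-2, 2}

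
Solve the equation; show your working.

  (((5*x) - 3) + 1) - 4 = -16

Step 1. [(((5*x) - 3) + 1) - 4 = -16] 4 comes off first (add 4). So sub: ((5*x) - 3) + 1 = -12.
Step 2. [((5*x) - 3) + 1 = -12] +1 is outermost — subtract 1 both sides. So sub: (5*x) - 3 = -13.
Step 3. [(5*x) - 3 = -13] peel the -3: add 3 from each side, so sub: 5*x = -10.
Step 4. [5*x = -10] 5·(inner) — divide through by 5, so div: x = -2.

Answer: x ∈ {-2}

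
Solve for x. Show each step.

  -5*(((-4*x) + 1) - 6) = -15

Step 1. [-5*(((-4*x) + 1) - 6) = -15] divide by the outer -5, so div: ((-4*x) + 1) - 6 = 3.
Step 2. [((-4*x) + 1) - 6 = 3] add 6: x sits inside (… - 6). So sub: (-4*x) + 1 = 9.
Step 3. [(-4*x) + 1 = 9] +1 is outermost — subtract 1 both sides, so sub: -4*x = 8.
Step 4. [-4*x = 8] -4 out front; divide by -4 ⇒ div: x = -2.

Answer: x ∈ {-2}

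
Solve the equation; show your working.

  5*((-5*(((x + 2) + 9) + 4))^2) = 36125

Step 1. [5*((-5*(((x + 2) + 9) + 4))^2) = 36125] divide by the outer 5 ⇒ div: (-5*(((x + 2) + 9) + 4))^2 = 7225.
Step 2. [(-5*(((x + 2) + 9) + 4))^2 = 7225] 7225 ≥ 0, LHS is (·)² — take ±√ ⇒ sqrt: -5*(((x + 2) + 9) + 4) = 85 or -85.
Step 3. [-5*(((x + 2) + 9) + 4) = 85 or -85] LHS = -5·(…); ÷-5 both sides ⇒ div: ((x + 2) + 9) + 4 = -17 or 17.
Step 4. [((x + 2) + 9) + 4 = -17 or 17] the outer +4 inverts by subtracting 4 ⇒ sub: (x + 2) + 9 = -21 or 13.
Step 5. [(x + 2) + 9 = -21 or 13] 9 comes off first (subtract 9) ⇒ sub: x + 2 = -30 or 4.
Step 6. [x + 2 = -30 or 4] subtract 2: x sits inside (… + 2) ⇒ sub: x = -32 or 2.

Answer: x ∈ {-32, 2}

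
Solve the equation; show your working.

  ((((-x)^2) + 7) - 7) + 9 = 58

Step 1. [((((-x)^2) + 7) - 7) + 9 = 58] 9 comes off first (subtract 9), so sub: (((-x)^2) + 7) - 7 = 49.
Step 2. [(((-x)^2) + 7) - 7 = 49] the outer -7 inverts by adding 7 ⇒ sub: ((-x)^2) + 7 = 56.
Step 3. [((-x)^2) + 7 = 56] peel the +7: subtract 7 from each side, so sub: (-x)^2 = 49.
Step 4. [(-x)^2 = 49] √ both sides: 49 ≥ 0 gives two branches. So sqrt: -x = 7 or -7.
Step 5. [-x = 7 or -7] LHS negated; negate both sides ⇒ neg: x = -7 or 7.

Answer: x ∈ {-7, 7}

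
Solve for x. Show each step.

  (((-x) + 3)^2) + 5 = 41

Step 1. [(((-x) + 3)^2) + 5 = 41] subtract 5: x sits inside (… + 5) ⇒ sub: ((-x) + 3)^2 = 36.
Step 2. [((-x) + 3)^2 = 36] 36 ≥ 0, LHS is (·)² — take ±√. So sqrt: (-x) + 3 = 6 or -6.
Step 3. [(-x) + 3 = 6 or -6] subtract 3: x sits inside (… + 3), so sub: -x = 3 or -9.
Step 4. [-x = 3 or -9] flip signs both sides. So neg: x = -3 or 9.

Answer: x ∈ {-3, 9}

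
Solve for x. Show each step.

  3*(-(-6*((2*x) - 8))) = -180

Step 1. [3*(-(-6*((2*x) - 8))) = -180] leading coefficient 3: divide by 3, so div: -(-6*((2*x) - 8)) = -60.
Step 2. [-(-6*((2*x) - 8)) = -60] flip signs both sides. So neg: -6*((2*x) - 8) = 60.
Step 3. [-6*((2*x) - 8) = 60] -6 out front; divide by -6, so div: (2*x) - 8 = -10.
Step 4. [(2*x) - 8 = -10] common factor 2 (LHS and -10) — divide through, so factor: x - 4 = -5.
Step 5. [x - 4 = -5] the outer -4 inverts by adding 4. So sub: x = -1.

Answer: x ∈ {-1}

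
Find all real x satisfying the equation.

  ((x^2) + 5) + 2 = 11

Step 1. [((x^2) + 5) + 2 = 11] subtract 2: x sits inside (… + 2) ⇒ sub: (x^2) + 5 = 9.
Step 2. [(x^2) + 5 = 9] subtract 5: x sits inside (… + 5). So sub: x^2 = 4.
Step 3. [x^2 = 4] √ both sides: 4 ≥ 0 gives two branches, so sqrt: x = 2 or -2.

Answer: x ∈ {-2, 2}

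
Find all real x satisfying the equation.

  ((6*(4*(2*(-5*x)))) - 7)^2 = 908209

Step 1. [((6*(4*(2*(-5*x)))) - 7)^2 = 908209] LHS squared, RHS 908209 ≥ 0: apply √ (±). So sqrt: (6*(4*(2*(-5*x)))) - 7 = 953 or -953.
Step 2. [(6*(4*(2*(-5*x)))) - 7 = 953 or -953] 7 comes off first (add 7) ⇒ sub: 6*(4*(2*(-5*x))) = 960 or -946.
Step 3. [6*(4*(2*(-5*x))) = 960 or -946] 6·(inner) — divide through by 6. So div: 4*(2*(-5*x)) = 160 or -473/3.
Step 4. [4*(2*(-5*x)) = 160 or -473/3] leading coefficient 4: divide by 4. So div: 2*(-5*x) = 40 or -473/12.
Step 5. [2*(-5*x) = 40 or -473/12] 2·(inner) — divide through by 2, so div: -5*x = 20 or -473/24.
Step 6. [-5*x = 20 or -473/24] LHS = -5·(…); ÷-5 both sides ⇒ div: x = -4 or 473/120.

Answer: x ∈ {-4, 473/120}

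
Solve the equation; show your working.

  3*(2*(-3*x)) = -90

Step 1. [3*(2*(-3*x)) = -90] 3·(inner) — divide through by 3 ⇒ div: 2*(-3*x) = -30.
Step 2. [2*(-3*x) = -30] 2·(inner) — divide through by 2. So div: -3*x = -15.
Step 3. [-3*x = -15] -3 out front; divide by -3 ⇒ div: x = 5.

Answer: x ∈ {5}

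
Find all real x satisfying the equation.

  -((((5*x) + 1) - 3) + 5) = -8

Step 1. [-((((5*x) + 1) - 3) + 5) = -8] leading − — multiply by −1. So neg: (((5*x) + 1) - 3) + 5 = 8.
Step 2. [(((5*x) + 1) - 3) + 5 = 8] subtract 5: x sits inside (… + 5) ⇒ sub: ((5*x) + 1) - 3 = 3.
Step 3. [((5*x) + 1) - 3 = 3] -3 is outermost — add 3 both sides ⇒ sub: (5*x) + 1 = 6.
Step 4. [(5*x) + 1 = 6] the outer +1 inverts by subtracting 1. So sub: 5*x = 5.
Step 5. [5*x = 5] divide by the outer 5 ⇒ div: x = 1.

Answer: x ∈ {1}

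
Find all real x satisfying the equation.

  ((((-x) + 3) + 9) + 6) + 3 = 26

Step 1. [((((-x) + 3) + 9) + 6) + 3 = 26] +3 is outermost — subtract 3 both sides. So sub: (((-x) + 3) + 9) + 6 = 23.
Step 2. [(((-x) + 3) + 9) + 6 = 23] peel the +6: subtract 6 from each side, so sub: ((-x) + 3) + 9 = 17.
Step 3. [((-x) + 3) + 9 = 17] subtract 9: x sits inside (… + 9). So sub: (-x) + 3 = 8.
Step 4. [(-x) + 3 = 8] the outer +3 inverts by subtracting 3 ⇒ sub: -x = 5.
Step 5. [-x = 5] LHS negated; negate both sides ⇒ neg: x = -5.

Answer: x ∈ {-5}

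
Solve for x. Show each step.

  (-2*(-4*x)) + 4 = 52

Step 1. [(-2*(-4*x)) + 4 = 52] peel the +4: subtract 4 from each side ⇒ sub: -2*(-4*x) = 48.
Step 2. [-2*(-4*x) = 48] leading coefficient -2: divide by -2. So div: -4*x = -24.
Step 3. [-4*x = -24] LHS = -4·(…); ÷-4 both sides ⇒ div: x = 6.

Answer: x ∈ {6}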